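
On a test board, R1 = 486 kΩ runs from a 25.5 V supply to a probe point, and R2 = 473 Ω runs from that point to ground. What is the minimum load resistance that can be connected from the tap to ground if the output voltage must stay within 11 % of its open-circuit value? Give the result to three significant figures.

Output resistance R_th = R1‖R2 = (486000 × 473)/486500 = 472.5 Ω.
The fractional drop is R_th/(R_th + R_L); requiring this ≤ 0.110 gives R_L ≥ R_th(1/0.110 − 1) = 472.5 × 8.091 = 3.82 kΩ.

R_L(min) ≈ 3.82 kΩ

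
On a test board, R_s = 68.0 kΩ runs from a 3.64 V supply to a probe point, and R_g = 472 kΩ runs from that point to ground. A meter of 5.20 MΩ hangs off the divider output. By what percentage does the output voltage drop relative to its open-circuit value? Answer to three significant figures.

The divider's output (Thévenin) resistance is R_s‖R_g = 59.44 kΩ.
Fractional drop under load = R_th/(R_th + R_L) = 59.44 / (59.44 + 5200) = 0.01130.
So the output falls by 1.13 %.

1.13 %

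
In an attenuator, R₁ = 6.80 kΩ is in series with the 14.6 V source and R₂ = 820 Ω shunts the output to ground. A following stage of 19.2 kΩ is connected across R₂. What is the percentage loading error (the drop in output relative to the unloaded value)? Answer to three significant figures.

The divider's output (Thévenin) resistance is R₁‖R₂ = 731.8 Ω.
Fractional drop under load = R_th/(R_th + R_L) = 731.8 / (731.8 + 19200) = 0.03671.
So the output falls by 3.67 %.

3.67 %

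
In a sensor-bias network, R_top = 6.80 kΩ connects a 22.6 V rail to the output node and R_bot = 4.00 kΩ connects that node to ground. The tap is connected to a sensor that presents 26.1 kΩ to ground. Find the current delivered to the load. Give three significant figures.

R_bot‖R_L = 3.468 kΩ; V_out = 22.6 × 3.468/10.27 = 7.634 V.
I_L = V_out / R_L = 7.634 / 26.1 kΩ = 0.292 mA.

I_L ≈ 0.292 mA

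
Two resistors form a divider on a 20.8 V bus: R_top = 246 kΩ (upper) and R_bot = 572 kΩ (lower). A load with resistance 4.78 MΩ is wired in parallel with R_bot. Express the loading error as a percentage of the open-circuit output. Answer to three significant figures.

The divider's output (Thévenin) resistance is R_top‖R_bot = 172.0 kΩ.
Fractional drop under load = R_th/(R_th + R_L) = 172.0 / (172.0 + 4780) = 0.03474.
So the output falls by 3.47 %.

3.47 %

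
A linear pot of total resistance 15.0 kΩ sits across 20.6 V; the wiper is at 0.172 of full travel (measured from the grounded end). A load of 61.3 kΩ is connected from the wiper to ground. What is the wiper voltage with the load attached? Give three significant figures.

The wiper splits the pot into (1−α)R = 12.42 kΩ above and αR = 2.580 kΩ below.
Lower section ‖ load = 2.476 kΩ.
V_wiper = 20.6 × 2.476/(12.42 + 2.476) = 3.42 V.

V ≈ 3.42 V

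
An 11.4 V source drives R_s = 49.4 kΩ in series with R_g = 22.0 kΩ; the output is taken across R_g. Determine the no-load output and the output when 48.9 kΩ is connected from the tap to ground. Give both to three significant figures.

Open-circuit: V = 11.4 × 22.0/(49.4 + 22.0) = 3.51 V.
With the load, R_g becomes R_g‖R_L = 15.17 kΩ, so V = 11.4 × 15.17/64.57 = 2.68 V.

Unloaded: 3.51 V; loaded: 2.68 V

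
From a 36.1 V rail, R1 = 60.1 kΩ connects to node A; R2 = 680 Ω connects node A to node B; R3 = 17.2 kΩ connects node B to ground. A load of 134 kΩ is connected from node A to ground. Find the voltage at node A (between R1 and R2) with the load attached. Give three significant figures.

Below node A the series string R2+R3 = 17880 Ω sits in parallel with the 134000 Ω load: 15780 Ω.
V_A = 36.1 × 15780/(60100 + 15780) = 7.51 V.

V ≈ 7.51 V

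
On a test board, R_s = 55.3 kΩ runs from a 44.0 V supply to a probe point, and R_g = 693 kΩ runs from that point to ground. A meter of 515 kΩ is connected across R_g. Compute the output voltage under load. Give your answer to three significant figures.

V_out ≈ 37.1 V

The load sits in parallel with R_g: R_g‖R_L = (693 × 515) / (693 + 515) = 295.4 kΩ.
V_out = 44.0 × 295.4 / (55.3 + 295.4) = 44.0 × 295.4/350.7 = 37.1 V.
(Unloaded it would have been 40.7 V.)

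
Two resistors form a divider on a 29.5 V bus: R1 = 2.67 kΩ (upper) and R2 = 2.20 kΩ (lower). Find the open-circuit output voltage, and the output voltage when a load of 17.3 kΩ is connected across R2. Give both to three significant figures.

Unloaded: 13.3 V; loaded: 12.5 V

Open-circuit: V = 29.5 × 2.20/(2.67 + 2.20) = 13.3 V.
With the load, R2 becomes R2‖R_L = 1.952 kΩ, so V = 29.5 × 1.952/4.622 = 12.5 V.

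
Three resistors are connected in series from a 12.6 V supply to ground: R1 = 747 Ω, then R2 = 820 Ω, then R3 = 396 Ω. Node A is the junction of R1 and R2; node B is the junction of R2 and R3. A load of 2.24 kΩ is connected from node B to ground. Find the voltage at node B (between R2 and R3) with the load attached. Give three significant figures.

At node B, R3 is in parallel with the load: R3‖R_L = 336.5 Ω.
Below node A the resistance is R2 + (R3‖R_L) = 1157 Ω, so V_A = 12.6 × 1157/1904 = 7.655 V.
Then V_B = V_A × (R3‖R_L)/(R2 + R3‖R_L) = 7.655 × 336.5/1157 = 2.23 V.

V ≈ 2.23 V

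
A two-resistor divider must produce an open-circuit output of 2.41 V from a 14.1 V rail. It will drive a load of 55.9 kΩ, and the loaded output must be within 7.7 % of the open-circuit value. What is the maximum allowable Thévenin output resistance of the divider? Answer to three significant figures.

R_th ≤ 4.66 kΩ

Loading drop = R_th/(R_th + R_L) ≤ 0.0770, so R_th ≤ R_L · ε/(1−ε) = 55.9 kΩ × 0.0770/0.9230 = 4.66 kΩ.
(Any R1, R2 with R2/(R1+R2) = 0.171 and R1‖R2 ≤ 4.66 kΩ will meet the spec.)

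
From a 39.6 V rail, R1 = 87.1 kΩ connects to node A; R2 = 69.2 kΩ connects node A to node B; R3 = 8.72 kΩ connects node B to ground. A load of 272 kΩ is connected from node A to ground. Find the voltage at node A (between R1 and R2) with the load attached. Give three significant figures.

Below node A the series string R2+R3 = 77.92 kΩ sits in parallel with the 272 kΩ load: 60.57 kΩ.
V_A = 39.6 × 60.57/(87.1 + 60.57) = 16.2 V.

V ≈ 16.2 V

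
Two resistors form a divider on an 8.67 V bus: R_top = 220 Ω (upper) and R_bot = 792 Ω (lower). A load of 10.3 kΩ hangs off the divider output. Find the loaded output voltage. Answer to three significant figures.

V_out ≈ 6.67 V

The load sits in parallel with R_bot: R_bot‖R_L = (792 × 10300) / (792 + 10300) = 735.4 Ω.
V_out = 8.67 × 735.4 / (220 + 735.4) = 8.67 × 735.4/955.4 = 6.67 V.
(Unloaded it would have been 6.79 V.)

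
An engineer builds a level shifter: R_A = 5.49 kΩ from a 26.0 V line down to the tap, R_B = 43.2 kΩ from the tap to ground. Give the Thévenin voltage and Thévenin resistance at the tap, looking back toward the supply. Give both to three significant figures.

V_th is the open-circuit tap voltage: 26.0 × 43.2/(5.49 + 43.2) = 23.1 V.
With the supply zeroed, R_A and R_B appear in parallel from the tap: R_th = R_A‖R_B = (5.49 × 43.2)/48.69 = 4.87 kΩ.

V_th = 23.1 V, R_th = 4.87 kΩ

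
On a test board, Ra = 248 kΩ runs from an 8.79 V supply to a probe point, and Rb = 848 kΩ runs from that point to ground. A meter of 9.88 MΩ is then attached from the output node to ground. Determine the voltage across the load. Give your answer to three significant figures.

The load sits in parallel with Rb: Rb‖R_L = (848 × 9880) / (848 + 9880) = 781.0 kΩ.
V_out = 8.79 × 781.0 / (248 + 781.0) = 8.79 × 781.0/1029 = 6.67 V.
(Unloaded it would have been 6.80 V.)

V_out ≈ 6.67 V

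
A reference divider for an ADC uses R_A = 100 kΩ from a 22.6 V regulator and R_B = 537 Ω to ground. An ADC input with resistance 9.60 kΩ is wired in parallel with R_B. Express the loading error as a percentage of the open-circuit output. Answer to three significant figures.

The divider's output (Thévenin) resistance is R_A‖R_B = 534.1 Ω.
Fractional drop under load = R_th/(R_th + R_L) = 534.1 / (534.1 + 9600) = 0.05271.
So the output falls by 5.27 %.

5.27 %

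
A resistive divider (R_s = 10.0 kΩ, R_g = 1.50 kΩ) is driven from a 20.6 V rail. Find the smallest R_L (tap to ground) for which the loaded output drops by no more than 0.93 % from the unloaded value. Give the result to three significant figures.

Output resistance R_th = R_s‖R_g = (10.0 × 1.50)/11.50 = 1.304 kΩ.
The fractional drop is R_th/(R_th + R_L); requiring this ≤ 0.00930 gives R_L ≥ R_th(1/0.00930 − 1) = 1.304 × 106.5 = 139 kΩ.

R_L(min) ≈ 139 kΩ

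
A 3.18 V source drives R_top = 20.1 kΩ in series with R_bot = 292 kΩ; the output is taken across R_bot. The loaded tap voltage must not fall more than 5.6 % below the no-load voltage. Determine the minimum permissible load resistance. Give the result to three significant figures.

R_L(min) ≈ 317 kΩ

Output resistance R_th = R_top‖R_bot = (20.1 × 292)/312.1 = 18.81 kΩ.
The fractional drop is R_th/(R_th + R_L); requiring this ≤ 0.0560 gives R_L ≥ R_th(1/0.0560 − 1) = 18.81 × 16.86 = 317 kΩ.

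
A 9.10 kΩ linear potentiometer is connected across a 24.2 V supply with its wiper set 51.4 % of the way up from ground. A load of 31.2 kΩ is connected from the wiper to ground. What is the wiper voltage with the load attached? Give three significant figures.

V ≈ 11.6 V

The wiper splits the pot into (1−α)R = 4.423 kΩ above and αR = 4.677 kΩ below.
Lower section ‖ load = 4.068 kΩ.
V_wiper = 24.2 × 4.068/(4.423 + 4.068) = 11.6 V.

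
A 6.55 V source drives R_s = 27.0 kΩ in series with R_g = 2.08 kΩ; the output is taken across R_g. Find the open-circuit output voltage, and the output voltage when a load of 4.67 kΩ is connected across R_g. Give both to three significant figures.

Unloaded: 0.469 V; loaded: 0.331 V

Open-circuit: V = 6.55 × 2.08/(27.0 + 2.08) = 0.469 V.
With the load, R_g becomes R_g‖R_L = 1.439 kΩ, so V = 6.55 × 1.439/28.44 = 0.331 V.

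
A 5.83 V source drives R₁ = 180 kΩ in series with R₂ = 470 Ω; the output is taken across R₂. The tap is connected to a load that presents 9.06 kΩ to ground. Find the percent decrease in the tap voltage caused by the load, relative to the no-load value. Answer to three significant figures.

4.92 %

The divider's output (Thévenin) resistance is R₁‖R₂ = 468.8 Ω.
Fractional drop under load = R_th/(R_th + R_L) = 468.8 / (468.8 + 9060) = 0.04920.
So the output falls by 4.92 %.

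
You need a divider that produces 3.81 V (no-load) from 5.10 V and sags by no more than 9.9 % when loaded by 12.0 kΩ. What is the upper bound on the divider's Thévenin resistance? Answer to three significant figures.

R_th ≤ 1.32 kΩ

Loading drop = R_th/(R_th + R_L) ≤ 0.0990, so R_th ≤ R_L · ε/(1−ε) = 12.0 kΩ × 0.0990/0.9010 = 1.32 kΩ.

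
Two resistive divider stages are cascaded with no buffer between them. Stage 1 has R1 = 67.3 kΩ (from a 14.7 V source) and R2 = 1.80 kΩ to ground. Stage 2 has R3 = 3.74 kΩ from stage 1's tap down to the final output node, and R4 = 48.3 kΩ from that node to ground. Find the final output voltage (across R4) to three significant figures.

V_out ≈ 0.344 V

Stage 2 presents R3+R4 = 52.04 kΩ as a load on stage 1's tap.
Stage 1's lower leg becomes R2‖(R3+R4) = 1.740 kΩ, so V_mid = 14.7 × 1.740/69.04 = 0.3704 V.
Stage 2 is itself unloaded: V_out = V_mid × R4/(R3+R4) = 0.3704 × 48.3/52.04 = 0.344 V.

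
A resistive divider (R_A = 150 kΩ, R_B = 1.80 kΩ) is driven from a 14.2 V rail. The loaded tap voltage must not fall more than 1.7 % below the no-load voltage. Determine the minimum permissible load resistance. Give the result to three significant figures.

Output resistance R_th = R_A‖R_B = (150 × 1.80)/151.8 = 1.779 kΩ.
The fractional drop is R_th/(R_th + R_L); requiring this ≤ 0.0170 gives R_L ≥ R_th(1/0.0170 − 1) = 1.779 × 57.82 = 103 kΩ.

R_L(min) ≈ 103 kΩ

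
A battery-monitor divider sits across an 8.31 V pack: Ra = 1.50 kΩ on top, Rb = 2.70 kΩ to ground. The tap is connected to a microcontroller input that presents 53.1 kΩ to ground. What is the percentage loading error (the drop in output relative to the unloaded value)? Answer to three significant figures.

The divider's output (Thévenin) resistance is Ra‖Rb = 0.9643 kΩ.
Fractional drop under load = R_th/(R_th + R_L) = 0.9643 / (0.9643 + 53.1) = 0.01784.
So the output falls by 1.78 %.

1.78 %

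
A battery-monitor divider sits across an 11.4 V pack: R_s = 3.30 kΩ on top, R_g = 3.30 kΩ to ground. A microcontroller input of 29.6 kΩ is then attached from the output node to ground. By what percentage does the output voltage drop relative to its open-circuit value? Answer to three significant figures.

The divider's output (Thévenin) resistance is R_s‖R_g = 1.650 kΩ.
Fractional drop under load = R_th/(R_th + R_L) = 1.650 / (1.650 + 29.6) = 0.05280.
So the output falls by 5.28 %.

5.28 %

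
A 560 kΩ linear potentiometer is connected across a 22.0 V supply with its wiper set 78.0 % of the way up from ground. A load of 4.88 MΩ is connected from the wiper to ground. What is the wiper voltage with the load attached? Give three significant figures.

The wiper splits the pot into (1−α)R = 123.2 kΩ above and αR = 436.8 kΩ below.
Lower section ‖ load = 400.9 kΩ.
V_wiper = 22.0 × 400.9/(123.2 + 400.9) = 16.8 V.

V ≈ 16.8 V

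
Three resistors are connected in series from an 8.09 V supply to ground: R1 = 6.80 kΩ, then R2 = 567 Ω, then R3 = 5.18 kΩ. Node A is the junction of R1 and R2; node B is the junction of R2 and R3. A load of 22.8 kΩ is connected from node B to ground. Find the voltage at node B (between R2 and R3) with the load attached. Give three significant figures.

At node B, R3 is in parallel with the load: R3‖R_L = 4221 Ω.
Below node A the resistance is R2 + (R3‖R_L) = 4788 Ω, so V_A = 8.09 × 4788/11590 = 3.343 V.
Then V_B = V_A × (R3‖R_L)/(R2 + R3‖R_L) = 3.343 × 4221/4788 = 2.95 V.

V ≈ 2.95 V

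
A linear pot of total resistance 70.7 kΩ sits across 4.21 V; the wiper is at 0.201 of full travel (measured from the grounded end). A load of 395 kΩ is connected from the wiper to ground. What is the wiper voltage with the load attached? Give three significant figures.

V ≈ 0.823 V

The wiper splits the pot into (1−α)R = 56.49 kΩ above and αR = 14.21 kΩ below.
Lower section ‖ load = 13.72 kΩ.
V_wiper = 4.21 × 13.72/(56.49 + 13.72) = 0.823 V.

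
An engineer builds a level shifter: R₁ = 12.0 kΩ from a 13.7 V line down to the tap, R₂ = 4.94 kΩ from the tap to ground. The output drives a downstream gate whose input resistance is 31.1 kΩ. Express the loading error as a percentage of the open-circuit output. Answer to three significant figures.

10.1 %

Unloaded V = 13.7 × 4.94/16.94 = 3.9952 V.
Loaded: R₂‖R_L = 4.263 kΩ, giving V = 13.7 × 4.263/16.26 = 3.5911 V.
Drop = (3.9952 − 3.5911) / 3.9952 = 10.1 %.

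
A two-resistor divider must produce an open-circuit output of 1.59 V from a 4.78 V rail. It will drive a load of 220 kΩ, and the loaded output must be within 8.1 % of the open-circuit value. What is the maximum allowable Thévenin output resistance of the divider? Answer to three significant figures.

Loading drop = R_th/(R_th + R_L) ≤ 0.0810, so R_th ≤ R_L · ε/(1−ε) = 220 kΩ × 0.0810/0.9190 = 19.4 kΩ.

R_th ≤ 19.4 kΩ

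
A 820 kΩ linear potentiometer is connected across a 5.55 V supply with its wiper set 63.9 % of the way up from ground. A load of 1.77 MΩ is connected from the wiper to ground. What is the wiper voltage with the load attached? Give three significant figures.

The wiper splits the pot into (1−α)R = 296.0 kΩ above and αR = 524.0 kΩ below.
Lower section ‖ load = 404.3 kΩ.
V_wiper = 5.55 × 404.3/(296.0 + 404.3) = 3.20 V.

V ≈ 3.20 V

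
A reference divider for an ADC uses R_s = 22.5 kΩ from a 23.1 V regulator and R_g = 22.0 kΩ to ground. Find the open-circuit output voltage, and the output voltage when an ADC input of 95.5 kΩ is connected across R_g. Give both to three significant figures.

Open-circuit: V = 23.1 × 22.0/(22.5 + 22.0) = 11.4 V.
With the load, R_g becomes R_g‖R_L = 17.88 kΩ, so V = 23.1 × 17.88/40.38 = 10.2 V.

Unloaded: 11.4 V; loaded: 10.2 V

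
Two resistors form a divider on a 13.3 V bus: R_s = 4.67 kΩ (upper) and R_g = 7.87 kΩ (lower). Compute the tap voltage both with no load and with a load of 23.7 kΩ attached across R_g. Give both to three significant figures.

Unloaded: 8.35 V; loaded: 7.43 V

Open-circuit: V = 13.3 × 7.87/(4.67 + 7.87) = 8.35 V.
With the load, R_g becomes R_g‖R_L = 5.908 kΩ, so V = 13.3 × 5.908/10.58 = 7.43 V.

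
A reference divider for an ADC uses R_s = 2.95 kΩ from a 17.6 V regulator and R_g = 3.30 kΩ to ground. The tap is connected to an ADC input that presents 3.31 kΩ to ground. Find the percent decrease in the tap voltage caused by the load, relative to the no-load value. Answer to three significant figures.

32.0 %

Unloaded V = 17.6 × 3.30/6.250 = 9.293 V.
Loaded: R_g‖R_L = 1.652 kΩ, giving V = 17.6 × 1.652/4.602 = 6.319 V.
Drop = (9.293 − 6.319) / 9.293 = 32.0 %.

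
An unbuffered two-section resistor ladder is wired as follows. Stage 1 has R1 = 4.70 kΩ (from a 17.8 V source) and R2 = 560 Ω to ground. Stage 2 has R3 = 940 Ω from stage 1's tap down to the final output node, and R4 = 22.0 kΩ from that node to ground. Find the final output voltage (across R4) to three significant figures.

Stage 2 presents R3+R4 = 22940 Ω as a load on stage 1's tap.
Stage 1's lower leg becomes R2‖(R3+R4) = 546.7 Ω, so V_mid = 17.8 × 546.7/5247 = 1.855 V.
Stage 2 is itself unloaded: V_out = V_mid × R4/(R3+R4) = 1.855 × 22000/22940 = 1.78 V.

V_out ≈ 1.78 V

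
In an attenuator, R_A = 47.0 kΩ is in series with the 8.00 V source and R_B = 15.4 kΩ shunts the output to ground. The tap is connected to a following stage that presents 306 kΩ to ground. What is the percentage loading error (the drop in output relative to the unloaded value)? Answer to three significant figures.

3.65 %

The divider's output (Thévenin) resistance is R_A‖R_B = 11.60 kΩ.
Fractional drop under load = R_th/(R_th + R_L) = 11.60 / (11.60 + 306) = 0.03652.
So the output falls by 3.65 %.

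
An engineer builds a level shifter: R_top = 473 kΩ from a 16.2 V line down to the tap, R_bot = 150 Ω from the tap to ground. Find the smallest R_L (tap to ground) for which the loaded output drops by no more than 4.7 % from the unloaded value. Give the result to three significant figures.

R_L(min) ≈ 3.04 kΩ

Output resistance R_th = R_top‖R_bot = (473000 × 150)/473200 = 150.0 Ω.
The fractional drop is R_th/(R_th + R_L); requiring this ≤ 0.0470 gives R_L ≥ R_th(1/0.0470 − 1) = 150.0 × 20.28 = 3.04 kΩ.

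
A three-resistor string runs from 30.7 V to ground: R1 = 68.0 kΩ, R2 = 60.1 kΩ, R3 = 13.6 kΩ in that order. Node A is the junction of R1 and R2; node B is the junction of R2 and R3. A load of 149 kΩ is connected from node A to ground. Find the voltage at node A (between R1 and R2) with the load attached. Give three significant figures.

Below node A the series string R2+R3 = 73.70 kΩ sits in parallel with the 149 kΩ load: 49.31 kΩ.
V_A = 30.7 × 49.31/(68.0 + 49.31) = 12.9 V.

V ≈ 12.9 V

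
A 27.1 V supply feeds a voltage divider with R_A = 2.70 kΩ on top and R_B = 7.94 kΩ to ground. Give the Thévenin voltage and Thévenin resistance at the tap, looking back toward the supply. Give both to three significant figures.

V_th is the open-circuit tap voltage: 27.1 × 7.94/(2.70 + 7.94) = 20.2 V.
With the supply zeroed, R_A and R_B appear in parallel from the tap: R_th = R_A‖R_B = (2.70 × 7.94)/10.64 = 2.01 kΩ.

V_th = 20.2 V, R_th = 2.01 kΩ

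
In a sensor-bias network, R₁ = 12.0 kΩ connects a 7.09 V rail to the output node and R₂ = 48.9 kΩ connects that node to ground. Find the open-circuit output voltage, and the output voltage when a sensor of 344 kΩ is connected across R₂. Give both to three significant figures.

Unloaded: 5.69 V; loaded: 5.54 V

Open-circuit: V = 7.09 × 48.9/(12.0 + 48.9) = 5.69 V.
With the load, R₂ becomes R₂‖R_L = 42.81 kΩ, so V = 7.09 × 42.81/54.81 = 5.54 V.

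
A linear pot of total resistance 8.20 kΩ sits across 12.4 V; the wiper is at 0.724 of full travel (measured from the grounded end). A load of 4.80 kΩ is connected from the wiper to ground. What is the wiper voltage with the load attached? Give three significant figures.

V ≈ 6.69 V

The wiper splits the pot into (1−α)R = 2.263 kΩ above and αR = 5.937 kΩ below.
Lower section ‖ load = 2.654 kΩ.
V_wiper = 12.4 × 2.654/(2.263 + 2.654) = 6.69 V.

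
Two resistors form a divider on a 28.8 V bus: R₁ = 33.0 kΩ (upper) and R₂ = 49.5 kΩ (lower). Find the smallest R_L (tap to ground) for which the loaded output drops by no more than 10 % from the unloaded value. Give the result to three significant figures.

R_L(min) ≈ 178 kΩ

Output resistance R_th = R₁‖R₂ = (33.0 × 49.5)/82.50 = 19.80 kΩ.
The fractional drop is R_th/(R_th + R_L); requiring this ≤ 0.100 gives R_L ≥ R_th(1/0.100 − 1) = 19.80 × 9.000 = 178 kΩ.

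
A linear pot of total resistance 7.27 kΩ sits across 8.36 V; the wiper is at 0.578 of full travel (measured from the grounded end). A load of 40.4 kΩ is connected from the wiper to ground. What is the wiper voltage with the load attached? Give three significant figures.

V ≈ 4.63 V

The wiper splits the pot into (1−α)R = 3.068 kΩ above and αR = 4.202 kΩ below.
Lower section ‖ load = 3.806 kΩ.
V_wiper = 8.36 × 3.806/(3.068 + 3.806) = 4.63 V.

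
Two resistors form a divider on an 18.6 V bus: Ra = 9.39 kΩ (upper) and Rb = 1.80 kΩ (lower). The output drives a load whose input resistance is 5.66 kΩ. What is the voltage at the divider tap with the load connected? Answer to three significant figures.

The load sits in parallel with Rb: Rb‖R_L = (1.80 × 5.66) / (1.80 + 5.66) = 1.366 kΩ.
V_out = 18.6 × 1.366 / (9.39 + 1.366) = 18.6 × 1.366/10.76 = 2.36 V.

V_out ≈ 2.36 V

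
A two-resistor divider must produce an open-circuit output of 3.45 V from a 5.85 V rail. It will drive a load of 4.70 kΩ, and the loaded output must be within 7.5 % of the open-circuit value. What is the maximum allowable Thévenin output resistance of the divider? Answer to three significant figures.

R_th ≤ 381 Ω

Loading drop = R_th/(R_th + R_L) ≤ 0.0750, so R_th ≤ R_L · ε/(1−ε) = 4.70 kΩ × 0.0750/0.9250 = 381 Ω.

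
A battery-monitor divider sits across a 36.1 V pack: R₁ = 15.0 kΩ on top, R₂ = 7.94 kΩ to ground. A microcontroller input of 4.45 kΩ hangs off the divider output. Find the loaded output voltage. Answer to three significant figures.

V_out ≈ 5.77 V

The load sits in parallel with R₂: R₂‖R_L = (7.94 × 4.45) / (7.94 + 4.45) = 2.852 kΩ.
V_out = 36.1 × 2.852 / (15.0 + 2.852) = 36.1 × 2.852/17.85 = 5.77 V.
(Unloaded it would have been 12.5 V.)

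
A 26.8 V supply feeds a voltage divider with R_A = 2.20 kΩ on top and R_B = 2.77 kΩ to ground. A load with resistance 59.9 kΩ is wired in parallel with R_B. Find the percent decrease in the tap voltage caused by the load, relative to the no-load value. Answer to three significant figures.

The divider's output (Thévenin) resistance is R_A‖R_B = 1.226 kΩ.
Fractional drop under load = R_th/(R_th + R_L) = 1.226 / (1.226 + 59.9) = 0.02006.
So the output falls by 2.01 %.

2.01 %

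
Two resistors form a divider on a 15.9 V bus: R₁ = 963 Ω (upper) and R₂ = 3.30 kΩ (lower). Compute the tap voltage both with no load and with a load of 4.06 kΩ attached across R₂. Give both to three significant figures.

Unloaded: 12.3 V; loaded: 10.4 V

Open-circuit: V = 15.9 × 3300/(963 + 3300) = 12.3 V.
With the load, R₂ becomes R₂‖R_L = 1820 Ω, so V = 15.9 × 1820/2783 = 10.4 V.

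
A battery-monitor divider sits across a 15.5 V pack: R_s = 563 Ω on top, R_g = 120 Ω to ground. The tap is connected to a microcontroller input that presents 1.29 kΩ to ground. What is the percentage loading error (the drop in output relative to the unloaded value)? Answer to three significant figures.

The divider's output (Thévenin) resistance is R_s‖R_g = 98.92 Ω.
Fractional drop under load = R_th/(R_th + R_L) = 98.92 / (98.92 + 1290) = 0.07122.
So the output falls by 7.12 %.

7.12 %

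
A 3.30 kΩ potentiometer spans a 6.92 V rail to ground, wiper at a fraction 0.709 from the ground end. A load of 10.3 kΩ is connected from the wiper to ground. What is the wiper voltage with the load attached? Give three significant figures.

The wiper splits the pot into (1−α)R = 960.3 Ω above and αR = 2340 Ω below.
Lower section ‖ load = 1907 Ω.
V_wiper = 6.92 × 1907/(960.3 + 1907) = 4.60 V.

V ≈ 4.60 V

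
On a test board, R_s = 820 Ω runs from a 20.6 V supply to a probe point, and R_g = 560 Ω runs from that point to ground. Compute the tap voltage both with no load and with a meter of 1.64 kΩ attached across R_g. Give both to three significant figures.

Unloaded: 8.36 V; loaded: 6.95 V

Open-circuit: V = 20.6 × 560/(820 + 560) = 8.36 V.
With the load, R_g becomes R_g‖R_L = 417.5 Ω, so V = 20.6 × 417.5/1237 = 6.95 V.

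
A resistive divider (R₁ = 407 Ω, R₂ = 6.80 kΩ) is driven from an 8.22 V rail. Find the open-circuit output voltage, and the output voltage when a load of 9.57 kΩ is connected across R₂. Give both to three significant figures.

Open-circuit: V = 8.22 × 6800/(407 + 6800) = 7.76 V.
With the load, R₂ becomes R₂‖R_L = 3975 Ω, so V = 8.22 × 3975/4382 = 7.46 V.

Unloaded: 7.76 V; loaded: 7.46 V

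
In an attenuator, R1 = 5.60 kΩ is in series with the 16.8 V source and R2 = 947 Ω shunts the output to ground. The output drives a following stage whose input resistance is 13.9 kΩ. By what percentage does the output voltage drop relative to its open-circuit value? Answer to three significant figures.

5.51 %

The divider's output (Thévenin) resistance is R1‖R2 = 810.0 Ω.
Fractional drop under load = R_th/(R_th + R_L) = 810.0 / (810.0 + 13900) = 0.05507.
So the output falls by 5.51 %.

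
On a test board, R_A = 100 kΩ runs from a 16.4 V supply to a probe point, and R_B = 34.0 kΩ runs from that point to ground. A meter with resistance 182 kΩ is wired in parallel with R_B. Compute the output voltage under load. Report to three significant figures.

V_out ≈ 3.65 V

The load sits in parallel with R_B: R_B‖R_L = (34.0 × 182) / (34.0 + 182) = 28.65 kΩ.
V_out = 16.4 × 28.65 / (100 + 28.65) = 16.4 × 28.65/128.6 = 3.65 V.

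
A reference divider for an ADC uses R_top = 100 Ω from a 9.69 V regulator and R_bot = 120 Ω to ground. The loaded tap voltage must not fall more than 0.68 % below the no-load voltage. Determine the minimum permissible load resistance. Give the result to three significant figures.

R_L(min) ≈ 7.97 kΩ

Output resistance R_th = R_top‖R_bot = (100 × 120)/220.0 = 54.55 Ω.
The fractional drop is R_th/(R_th + R_L); requiring this ≤ 0.00680 gives R_L ≥ R_th(1/0.00680 − 1) = 54.55 × 146.1 = 7.97 kΩ.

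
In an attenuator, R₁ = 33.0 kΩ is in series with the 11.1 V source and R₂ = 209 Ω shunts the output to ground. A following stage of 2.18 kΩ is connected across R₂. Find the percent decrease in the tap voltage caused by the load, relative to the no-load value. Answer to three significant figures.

8.70 %

The divider's output (Thévenin) resistance is R₁‖R₂ = 207.7 Ω.
Fractional drop under load = R_th/(R_th + R_L) = 207.7 / (207.7 + 2180) = 0.08698.
So the output falls by 8.70 %.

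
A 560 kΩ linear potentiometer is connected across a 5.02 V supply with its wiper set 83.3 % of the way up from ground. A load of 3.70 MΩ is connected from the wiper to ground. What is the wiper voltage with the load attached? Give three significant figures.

The wiper splits the pot into (1−α)R = 93.52 kΩ above and αR = 466.5 kΩ below.
Lower section ‖ load = 414.3 kΩ.
V_wiper = 5.02 × 414.3/(93.52 + 414.3) = 4.10 V.

V ≈ 4.10 V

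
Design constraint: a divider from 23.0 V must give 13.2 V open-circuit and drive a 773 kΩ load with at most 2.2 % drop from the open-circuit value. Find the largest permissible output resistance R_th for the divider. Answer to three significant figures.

R_th ≤ 17.4 kΩ

Loading drop = R_th/(R_th + R_L) ≤ 0.0220, so R_th ≤ R_L · ε/(1−ε) = 773 kΩ × 0.0220/0.9780 = 17.4 kΩ.
(Any R1, R2 with R2/(R1+R2) = 0.574 and R1‖R2 ≤ 17.4 kΩ will meet the spec.)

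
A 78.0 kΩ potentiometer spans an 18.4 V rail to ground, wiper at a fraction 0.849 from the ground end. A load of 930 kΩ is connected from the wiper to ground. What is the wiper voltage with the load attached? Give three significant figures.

V ≈ 15.5 V

The wiper splits the pot into (1−α)R = 11.78 kΩ above and αR = 66.22 kΩ below.
Lower section ‖ load = 61.82 kΩ.
V_wiper = 18.4 × 61.82/(11.78 + 61.82) = 15.5 V.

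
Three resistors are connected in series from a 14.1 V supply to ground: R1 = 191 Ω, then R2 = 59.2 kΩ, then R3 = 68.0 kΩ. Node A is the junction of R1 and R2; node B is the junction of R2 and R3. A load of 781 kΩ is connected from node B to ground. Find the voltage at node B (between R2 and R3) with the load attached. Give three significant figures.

At node B, R3 is in parallel with the load: R3‖R_L = 62550 Ω.
Below node A the resistance is R2 + (R3‖R_L) = 121800 Ω, so V_A = 14.1 × 121800/121900 = 14.08 V.
Then V_B = V_A × (R3‖R_L)/(R2 + R3‖R_L) = 14.08 × 62550/121800 = 7.23 V.

V ≈ 7.23 V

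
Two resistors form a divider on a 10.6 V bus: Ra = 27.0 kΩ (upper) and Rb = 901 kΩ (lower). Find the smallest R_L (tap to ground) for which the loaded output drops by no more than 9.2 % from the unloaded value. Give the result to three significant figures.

Output resistance R_th = Ra‖Rb = (27.0 × 901)/928.0 = 26.21 kΩ.
The fractional drop is R_th/(R_th + R_L); requiring this ≤ 0.0920 gives R_L ≥ R_th(1/0.0920 − 1) = 26.21 × 9.870 = 259 kΩ.

R_L(min) ≈ 259 kΩ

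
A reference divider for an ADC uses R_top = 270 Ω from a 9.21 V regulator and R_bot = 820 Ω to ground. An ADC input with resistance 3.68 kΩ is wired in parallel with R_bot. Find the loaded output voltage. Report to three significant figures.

The load sits in parallel with R_bot: R_bot‖R_L = (820 × 3680) / (820 + 3680) = 670.6 Ω.
V_out = 9.21 × 670.6 / (270 + 670.6) = 9.21 × 670.6/940.6 = 6.57 V.

V_out ≈ 6.57 V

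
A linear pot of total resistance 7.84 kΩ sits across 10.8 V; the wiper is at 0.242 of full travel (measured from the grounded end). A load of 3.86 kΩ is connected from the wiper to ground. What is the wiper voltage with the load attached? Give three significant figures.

The wiper splits the pot into (1−α)R = 5.943 kΩ above and αR = 1.897 kΩ below.
Lower section ‖ load = 1.272 kΩ.
V_wiper = 10.8 × 1.272/(5.943 + 1.272) = 1.90 V.

V ≈ 1.90 V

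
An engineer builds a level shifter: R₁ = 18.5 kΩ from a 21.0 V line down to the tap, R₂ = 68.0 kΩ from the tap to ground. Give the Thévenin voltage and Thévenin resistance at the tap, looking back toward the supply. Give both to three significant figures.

V_th is the open-circuit tap voltage: 21.0 × 68.0/(18.5 + 68.0) = 16.5 V.
With the supply zeroed, R₁ and R₂ appear in parallel from the tap: R_th = R₁‖R₂ = (18.5 × 68.0)/86.50 = 14.5 kΩ.

V_th = 16.5 V, R_th = 14.5 kΩ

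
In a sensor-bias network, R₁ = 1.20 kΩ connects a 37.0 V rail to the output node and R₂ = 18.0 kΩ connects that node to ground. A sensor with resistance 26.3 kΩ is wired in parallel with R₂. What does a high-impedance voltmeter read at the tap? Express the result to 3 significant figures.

The load sits in parallel with R₂: R₂‖R_L = (18.0 × 26.3) / (18.0 + 26.3) = 10.69 kΩ.
V_out = 37.0 × 10.69 / (1.20 + 10.69) = 37.0 × 10.69/11.89 = 33.3 V.

V_out ≈ 33.3 V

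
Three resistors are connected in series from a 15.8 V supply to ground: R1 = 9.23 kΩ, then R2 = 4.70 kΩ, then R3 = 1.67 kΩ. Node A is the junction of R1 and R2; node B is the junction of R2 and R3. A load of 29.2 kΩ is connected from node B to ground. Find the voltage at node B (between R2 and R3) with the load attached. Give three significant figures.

At node B, R3 is in parallel with the load: R3‖R_L = 1.580 kΩ.
Below node A the resistance is R2 + (R3‖R_L) = 6.280 kΩ, so V_A = 15.8 × 6.280/15.51 = 6.397 V.
Then V_B = V_A × (R3‖R_L)/(R2 + R3‖R_L) = 6.397 × 1.580/6.280 = 1.61 V.

V ≈ 1.61 V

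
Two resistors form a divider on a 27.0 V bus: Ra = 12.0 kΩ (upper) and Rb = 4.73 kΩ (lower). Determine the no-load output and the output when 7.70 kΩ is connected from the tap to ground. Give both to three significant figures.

Unloaded: 7.63 V; loaded: 5.30 V

Open-circuit: V = 27.0 × 4.73/(12.0 + 4.73) = 7.63 V.
With the load, Rb becomes Rb‖R_L = 2.930 kΩ, so V = 27.0 × 2.930/14.93 = 5.30 V.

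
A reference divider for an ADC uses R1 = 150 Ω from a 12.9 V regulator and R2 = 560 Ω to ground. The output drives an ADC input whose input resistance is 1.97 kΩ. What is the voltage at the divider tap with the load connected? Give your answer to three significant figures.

V_out ≈ 9.60 V

The load sits in parallel with R2: R2‖R_L = (560 × 1970) / (560 + 1970) = 436.0 Ω.
V_out = 12.9 × 436.0 / (150 + 436.0) = 12.9 × 436.0/586.0 = 9.60 V.
(Unloaded it would have been 10.2 V.)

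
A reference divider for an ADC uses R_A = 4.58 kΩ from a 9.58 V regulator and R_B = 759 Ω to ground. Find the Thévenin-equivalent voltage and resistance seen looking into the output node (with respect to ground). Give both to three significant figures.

V_th is the open-circuit tap voltage: 9.58 × 759/(4580 + 759) = 1.36 V.
With the supply zeroed, R_A and R_B appear in parallel from the tap: R_th = R_A‖R_B = (4580 × 759)/5339 = 651 Ω.

V_th = 1.36 V, R_th = 651 Ω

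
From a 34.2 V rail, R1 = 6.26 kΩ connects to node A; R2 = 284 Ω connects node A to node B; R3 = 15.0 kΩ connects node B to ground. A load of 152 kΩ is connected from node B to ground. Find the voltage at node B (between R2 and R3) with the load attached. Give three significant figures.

At node B, R3 is in parallel with the load: R3‖R_L = 13650 Ω.
Below node A the resistance is R2 + (R3‖R_L) = 13940 Ω, so V_A = 34.2 × 13940/20200 = 23.60 V.
Then V_B = V_A × (R3‖R_L)/(R2 + R3‖R_L) = 23.60 × 13650/13940 = 23.1 V.

V ≈ 23.1 V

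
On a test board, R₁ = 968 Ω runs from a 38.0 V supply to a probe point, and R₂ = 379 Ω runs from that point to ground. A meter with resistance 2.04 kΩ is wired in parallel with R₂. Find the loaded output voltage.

V_out ≈ 9.43 V

The load sits in parallel with R₂: R₂‖R_L = (379 × 2040) / (379 + 2040) = 319.6 Ω.
V_out = 38.0 × 319.6 / (968 + 319.6) = 38.0 × 319.6/1288 = 9.43 V.
(Unloaded it would have been 10.7 V.)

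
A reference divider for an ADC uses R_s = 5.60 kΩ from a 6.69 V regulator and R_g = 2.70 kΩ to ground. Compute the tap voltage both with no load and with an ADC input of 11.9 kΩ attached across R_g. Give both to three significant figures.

Open-circuit: V = 6.69 × 2.70/(5.60 + 2.70) = 2.18 V.
With the load, R_g becomes R_g‖R_L = 2.201 kΩ, so V = 6.69 × 2.201/7.801 = 1.89 V.

Unloaded: 2.18 V; loaded: 1.89 V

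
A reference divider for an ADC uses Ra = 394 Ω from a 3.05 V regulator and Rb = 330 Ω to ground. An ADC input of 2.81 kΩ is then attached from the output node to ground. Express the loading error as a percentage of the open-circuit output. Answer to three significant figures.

The divider's output (Thévenin) resistance is Ra‖Rb = 179.6 Ω.
Fractional drop under load = R_th/(R_th + R_L) = 179.6 / (179.6 + 2810) = 0.06007.
So the output falls by 6.01 %.

6.01 %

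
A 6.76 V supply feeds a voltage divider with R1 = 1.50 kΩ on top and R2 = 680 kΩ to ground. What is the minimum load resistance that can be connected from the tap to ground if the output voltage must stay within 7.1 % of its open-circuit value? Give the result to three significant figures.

R_L(min) ≈ 19.6 kΩ

Output resistance R_th = R1‖R2 = (1.50 × 680)/681.5 = 1.497 kΩ.
The fractional drop is R_th/(R_th + R_L); requiring this ≤ 0.0710 gives R_L ≥ R_th(1/0.0710 − 1) = 1.497 × 13.08 = 19.6 kΩ.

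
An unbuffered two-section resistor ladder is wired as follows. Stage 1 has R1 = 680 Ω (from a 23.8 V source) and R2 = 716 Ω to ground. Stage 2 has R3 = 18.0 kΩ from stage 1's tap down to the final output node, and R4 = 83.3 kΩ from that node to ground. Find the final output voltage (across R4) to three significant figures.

Stage 2 presents R3+R4 = 101300 Ω as a load on stage 1's tap.
Stage 1's lower leg becomes R2‖(R3+R4) = 711.0 Ω, so V_mid = 23.8 × 711.0/1391 = 12.16 V.
Stage 2 is itself unloaded: V_out = V_mid × R4/(R3+R4) = 12.16 × 83300/101300 = 10.0 V.

V_out ≈ 10.0 V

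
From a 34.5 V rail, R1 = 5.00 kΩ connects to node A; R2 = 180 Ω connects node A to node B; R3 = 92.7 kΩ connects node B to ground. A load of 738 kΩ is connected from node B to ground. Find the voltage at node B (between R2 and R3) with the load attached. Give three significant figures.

At node B, R3 is in parallel with the load: R3‖R_L = 82360 Ω.
Below node A the resistance is R2 + (R3‖R_L) = 82540 Ω, so V_A = 34.5 × 82540/87540 = 32.53 V.
Then V_B = V_A × (R3‖R_L)/(R2 + R3‖R_L) = 32.53 × 82360/82540 = 32.5 V.

V ≈ 32.5 V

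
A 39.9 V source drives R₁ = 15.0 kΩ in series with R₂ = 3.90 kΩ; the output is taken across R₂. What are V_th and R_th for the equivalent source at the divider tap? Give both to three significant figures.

V_th is the open-circuit tap voltage: 39.9 × 3.90/(15.0 + 3.90) = 8.23 V.
With the supply zeroed, R₁ and R₂ appear in parallel from the tap: R_th = R₁‖R₂ = (15.0 × 3.90)/18.90 = 3.10 kΩ.

V_th = 8.23 V, R_th = 3.10 kΩ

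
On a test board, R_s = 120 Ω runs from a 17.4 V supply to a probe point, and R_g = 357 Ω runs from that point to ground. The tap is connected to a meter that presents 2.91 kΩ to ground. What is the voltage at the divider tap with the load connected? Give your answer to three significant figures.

V_out ≈ 12.6 V

The load sits in parallel with R_g: R_g‖R_L = (357 × 2910) / (357 + 2910) = 318.0 Ω.
V_out = 17.4 × 318.0 / (120 + 318.0) = 17.4 × 318.0/438.0 = 12.6 V.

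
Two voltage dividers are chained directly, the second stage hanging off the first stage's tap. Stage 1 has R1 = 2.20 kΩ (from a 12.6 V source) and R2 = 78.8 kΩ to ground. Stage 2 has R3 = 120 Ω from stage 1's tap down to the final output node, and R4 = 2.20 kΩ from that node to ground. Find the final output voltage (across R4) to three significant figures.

Stage 2 presents R3+R4 = 2320 Ω as a load on stage 1's tap.
Stage 1's lower leg becomes R2‖(R3+R4) = 2254 Ω, so V_mid = 12.6 × 2254/4454 = 6.376 V.
Stage 2 is itself unloaded: V_out = V_mid × R4/(R3+R4) = 6.376 × 2200/2320 = 6.05 V.

V_out ≈ 6.05 V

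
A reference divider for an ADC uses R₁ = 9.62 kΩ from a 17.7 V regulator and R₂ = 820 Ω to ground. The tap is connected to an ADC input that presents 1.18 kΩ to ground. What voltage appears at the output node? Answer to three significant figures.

The load sits in parallel with R₂: R₂‖R_L = (820 × 1180) / (820 + 1180) = 483.8 Ω.
V_out = 17.7 × 483.8 / (9620 + 483.8) = 17.7 × 483.8/10100 = 0.848 V.

V_out ≈ 0.848 V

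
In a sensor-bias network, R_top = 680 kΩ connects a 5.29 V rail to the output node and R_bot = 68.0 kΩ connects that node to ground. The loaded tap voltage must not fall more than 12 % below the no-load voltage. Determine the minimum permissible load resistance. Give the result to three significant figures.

R_L(min) ≈ 453 kΩ

Output resistance R_th = R_top‖R_bot = (680 × 68.0)/748.0 = 61.82 kΩ.
The fractional drop is R_th/(R_th + R_L); requiring this ≤ 0.120 gives R_L ≥ R_th(1/0.120 − 1) = 61.82 × 7.333 = 453 kΩ.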